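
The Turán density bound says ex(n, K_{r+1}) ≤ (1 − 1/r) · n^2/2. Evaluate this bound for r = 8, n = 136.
Turán density bound = (7/8) · 136^2/2 = 8092

Turán's theorem: ex(n, K_{r+1}) is achieved by the complete r-partite Turán graph T(n, r) with parts as balanced as possible, and is at most (1 − 1/r) · n^2/2. For r = 8, n = 136: the density bound is (7/8) · 18496/2 = 8092. Since 8 ∣ 136, the Turán graph T(136, 8) has parts of equal size 17, and its edge count e(T(136, 8)) = 8092 attains the density bound exactly.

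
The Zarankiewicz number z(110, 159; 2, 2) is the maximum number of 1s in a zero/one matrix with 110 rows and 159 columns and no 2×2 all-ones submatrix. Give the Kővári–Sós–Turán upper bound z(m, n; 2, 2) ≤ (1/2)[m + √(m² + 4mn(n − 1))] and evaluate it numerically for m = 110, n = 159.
z(110, 159; 2, 2) ≤ (1/2)[110 + √(110² + 4·110·159·158)] = (1/2)[110 + √11065780] = 1718.2634

Kővári–Sós–Turán: let r_1, ..., r_110 be the row sums and z = Σ r_i the total number of 1s. Each pair of columns can share at most one row with both entries 1 (else a 2×2 all-ones block appears), so Σ_i C(r_i, 2) ≤ C(159, 2) = 12561. By convexity Σ_i C(r_i, 2) ≥ 110·C(z/110, 2) = z(z − 110)/(2·110), giving z² − 110z − 110·159·158 ≤ 0 and hence z ≤ (1/2)[110 + √(12100 + 4·2763420)] = (1/2)[110 + √11065780] ≈ (1/2)(110 + 3326.5267) = 1718.2634.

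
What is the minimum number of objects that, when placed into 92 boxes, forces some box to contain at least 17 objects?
n = (17 − 1)·92 + 1 = 1473

By the generalised pigeonhole principle, to guarantee some box contains ≥ r objects we need more than (r − 1) · k objects total. Threshold: n = (r − 1) · k + 1. With r = 17 and k = 92: n = 16 · 92 + 1 = 1472 + 1 = 1473. For n = 1472 = 16 · 92, we can put exactly 16 objects in every box, avoiding 17 in any single one — so 1473 is tight.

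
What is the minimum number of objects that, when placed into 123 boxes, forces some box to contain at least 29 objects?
n = (29 − 1)·123 + 1 = 3445

By the generalised pigeonhole principle, to guarantee some box contains ≥ r objects we need more than (r − 1) · k objects total. Threshold: n = (r − 1) · k + 1. With r = 29 and k = 123: n = 28 · 123 + 1 = 3444 + 1 = 3445. For n = 3444 = 28 · 123, we can put exactly 28 objects in every box, avoiding 29 in any single one — so 3445 is tight.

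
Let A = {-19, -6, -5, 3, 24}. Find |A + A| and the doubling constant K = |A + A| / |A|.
K = |A + A| / |A| = 15/5 = 3

Enumerate A + A = {a + b : a, b ∈ A}. With |A| = 5, there are |A|^2 = 25 ordered sum pairs; collecting distinct values, A + A = {-38, -25, -24, -16, -12, -11, -10, -3, -2, 5, 6, 18, 19, 27, 48}, so |A + A| = 15. Thus K = 15/5 = 3. For comparison, the minimum possible |A + A| over all 5-element sets is 2·5 − 1 = 9 (so min K = 9/5), attained only by arithmetic progressions.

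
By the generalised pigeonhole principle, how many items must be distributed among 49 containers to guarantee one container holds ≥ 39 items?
n = (39 − 1)·49 + 1 = 1863

By the generalised pigeonhole principle, to guarantee some box contains ≥ r objects we need more than (r − 1) · k objects total. Threshold: n = (r − 1) · k + 1. With r = 39 and k = 49: n = 38 · 49 + 1 = 1862 + 1 = 1863. For n = 1862 = 38 · 49, we can put exactly 38 objects in every box, avoiding 39 in any single one — so 1863 is tight.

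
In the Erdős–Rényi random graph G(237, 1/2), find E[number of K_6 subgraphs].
E[# K_6] = C(237, 6) · (1/2)^C(6, 2) = 230916772164 / 2^15 = 57729193041/8192 ≈ 7047020.634888

For each 6-subset S of vertices (there are C(237, 6) = 230916772164 such S), let X_S = 1 if S induces a K_6 (all C(6, 2) = 15 edges present). Then P(X_S = 1) = (1/2)^15 = 1/32768. By linearity of expectation, E[# K_6] = C(237, 6) · (1/2)^15 = 230916772164 / 32768 = 57729193041/8192 ≈ 7047020.634888.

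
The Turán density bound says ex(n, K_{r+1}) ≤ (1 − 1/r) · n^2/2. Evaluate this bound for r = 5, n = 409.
Turán density bound = (4/5) · 409^2/2 = 334562/5 ≈ 66912.4

Turán's theorem: ex(n, K_{r+1}) is achieved by the complete r-partite Turán graph T(n, r) with parts as balanced as possible, and is at most (1 − 1/r) · n^2/2. For r = 5, n = 409: the density bound is (4/5) · 167281/2 = 334562/5 ≈ 66912.4. The integer-valued extremum is e(T(409, 5)) = 66912, which is strictly less than the density bound 334562/5 since 5 ∤ 409 (the parts of T(409, 5) cannot all be equal).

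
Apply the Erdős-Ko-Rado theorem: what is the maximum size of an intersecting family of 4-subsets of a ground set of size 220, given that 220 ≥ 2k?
max |F| = C(219, 3) = 1726669

Erdős-Ko-Rado (1961): when n ≥ 2k, max |F| = C(n−1, k−1). The bound is attained by the star {A : i ∈ A} for any fixed i ∈ [n]. Here C(220−1, 4−1) = C(219, 3) = 1726669.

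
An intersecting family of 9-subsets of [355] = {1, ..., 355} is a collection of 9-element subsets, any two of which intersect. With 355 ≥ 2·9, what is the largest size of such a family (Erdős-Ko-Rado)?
max |F| = C(354, 8) = 5648191513887780

Erdős-Ko-Rado (1961): when n ≥ 2k, max |F| = C(n−1, k−1). The bound is attained by the star {A : i ∈ A} for any fixed i ∈ [n]. Here C(355−1, 9−1) = C(354, 8) = 5648191513887780.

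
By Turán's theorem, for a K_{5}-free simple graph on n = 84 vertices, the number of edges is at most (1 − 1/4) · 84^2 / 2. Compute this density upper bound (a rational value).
Turán density bound = (3/4) · 84^2/2 = 2646

Turán's theorem: ex(n, K_{r+1}) is achieved by the complete r-partite Turán graph T(n, r) with parts as balanced as possible, and is at most (1 − 1/r) · n^2/2. For r = 4, n = 84: the density bound is (3/4) · 7056/2 = 2646. Since 4 ∣ 84, the Turán graph T(84, 4) has parts of equal size 21, and its edge count e(T(84, 4)) = 2646 attains the density bound exactly.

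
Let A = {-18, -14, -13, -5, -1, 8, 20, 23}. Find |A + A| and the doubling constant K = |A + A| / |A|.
K = |A + A| / |A| = 32/8 = 4

Enumerate A + A = {a + b : a, b ∈ A}. With |A| = 8, there are |A|^2 = 64 ordered sum pairs; collecting distinct values, A + A = {-36, -32, -31, -28, -27, -26, -23, -19, -18, -15, -14, -10, -6, -5, -2, 2, 3, 5, 6, 7, 9, 10, 15, 16, 18, 19, 22, 28, 31, 40, 43, 46}, so |A + A| = 32. Thus K = 32/8 = 4. For comparison, the minimum possible |A + A| over all 8-element sets is 2·8 − 1 = 15 (so min K = 15/8), attained only by arithmetic progressions.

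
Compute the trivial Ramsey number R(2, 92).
R(2, 92) = 92

R(2, k) = k for all k ≥ 2: in a 2-colouring of K_k, either some edge is red (a red K_2) or all edges are blue (a blue K_k). And K_{91} coloured all-blue has no blue K_92, so R(2, 92) > 91. Hence R(2, 92) = 92.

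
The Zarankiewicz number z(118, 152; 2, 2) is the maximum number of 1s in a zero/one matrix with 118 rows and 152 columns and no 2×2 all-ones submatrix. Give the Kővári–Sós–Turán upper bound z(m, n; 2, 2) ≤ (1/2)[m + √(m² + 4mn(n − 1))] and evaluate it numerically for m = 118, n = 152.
z(118, 152; 2, 2) ≤ (1/2)[118 + √(118² + 4·118·152·151)] = (1/2)[118 + √10847268] = 1705.7595

Kővári–Sós–Turán: let r_1, ..., r_118 be the row sums and z = Σ r_i the total number of 1s. Each pair of columns can share at most one row with both entries 1 (else a 2×2 all-ones block appears), so Σ_i C(r_i, 2) ≤ C(152, 2) = 11476. By convexity Σ_i C(r_i, 2) ≥ 118·C(z/118, 2) = z(z − 118)/(2·118), giving z² − 118z − 118·152·151 ≤ 0 and hence z ≤ (1/2)[118 + √(13924 + 4·2708336)] = (1/2)[118 + √10847268] ≈ (1/2)(118 + 3293.5191) = 1705.7595.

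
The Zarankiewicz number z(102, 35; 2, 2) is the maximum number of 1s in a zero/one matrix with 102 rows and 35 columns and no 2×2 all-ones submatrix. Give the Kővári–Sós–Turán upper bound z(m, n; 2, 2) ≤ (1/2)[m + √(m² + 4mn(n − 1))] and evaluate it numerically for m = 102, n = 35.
z(102, 35; 2, 2) ≤ (1/2)[102 + √(102² + 4·102·35·34)] = (1/2)[102 + √495924] = 403.1094

Kővári–Sós–Turán: let r_1, ..., r_102 be the row sums and z = Σ r_i the total number of 1s. Each pair of columns can share at most one row with both entries 1 (else a 2×2 all-ones block appears), so Σ_i C(r_i, 2) ≤ C(35, 2) = 595. By convexity Σ_i C(r_i, 2) ≥ 102·C(z/102, 2) = z(z − 102)/(2·102), giving z² − 102z − 102·35·34 ≤ 0 and hence z ≤ (1/2)[102 + √(10404 + 4·121380)] = (1/2)[102 + √495924] ≈ (1/2)(102 + 704.2187) = 403.1094.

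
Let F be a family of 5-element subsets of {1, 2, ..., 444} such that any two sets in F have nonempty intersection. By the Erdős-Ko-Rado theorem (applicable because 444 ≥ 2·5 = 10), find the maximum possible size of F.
max |F| = C(443, 4) = 1583091510

Erdős-Ko-Rado (1961): when n ≥ 2k, max |F| = C(n−1, k−1). The bound is attained by the star {A : i ∈ A} for any fixed i ∈ [n]. Here C(444−1, 5−1) = C(443, 4) = 1583091510.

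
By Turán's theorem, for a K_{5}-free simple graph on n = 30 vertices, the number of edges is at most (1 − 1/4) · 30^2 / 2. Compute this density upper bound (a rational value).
Turán density bound = (3/4) · 30^2/2 = 675/2 ≈ 337.5

Turán's theorem: ex(n, K_{r+1}) is achieved by the complete r-partite Turán graph T(n, r) with parts as balanced as possible, and is at most (1 − 1/r) · n^2/2. For r = 4, n = 30: the density bound is (3/4) · 900/2 = 675/2 ≈ 337.5. The integer-valued extremum is e(T(30, 4)) = 337, which is strictly less than the density bound 675/2 since 4 ∤ 30 (the parts of T(30, 4) cannot all be equal).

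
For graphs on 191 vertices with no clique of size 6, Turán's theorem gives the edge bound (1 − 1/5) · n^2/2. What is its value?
Turán density bound = (4/5) · 191^2/2 = 72962/5 ≈ 14592.4

Turán's theorem: ex(n, K_{r+1}) is achieved by the complete r-partite Turán graph T(n, r) with parts as balanced as possible, and is at most (1 − 1/r) · n^2/2. For r = 5, n = 191: the density bound is (4/5) · 36481/2 = 72962/5 ≈ 14592.4. The integer-valued extremum is e(T(191, 5)) = 14592, which is strictly less than the density bound 72962/5 since 5 ∤ 191 (the parts of T(191, 5) cannot all be equal).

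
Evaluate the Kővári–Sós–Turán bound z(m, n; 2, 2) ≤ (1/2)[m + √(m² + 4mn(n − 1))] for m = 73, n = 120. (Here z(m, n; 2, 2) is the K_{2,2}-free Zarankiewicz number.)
z(73, 120; 2, 2) ≤ (1/2)[73 + √(73² + 4·73·120·119)] = (1/2)[73 + √4175089] = 1058.1517

Kővári–Sós–Turán: let r_1, ..., r_73 be the row sums and z = Σ r_i the total number of 1s. Each pair of columns can share at most one row with both entries 1 (else a 2×2 all-ones block appears), so Σ_i C(r_i, 2) ≤ C(120, 2) = 7140. By convexity Σ_i C(r_i, 2) ≥ 73·C(z/73, 2) = z(z − 73)/(2·73), giving z² − 73z − 73·120·119 ≤ 0 and hence z ≤ (1/2)[73 + √(5329 + 4·1042440)] = (1/2)[73 + √4175089] ≈ (1/2)(73 + 2043.3035) = 1058.1517.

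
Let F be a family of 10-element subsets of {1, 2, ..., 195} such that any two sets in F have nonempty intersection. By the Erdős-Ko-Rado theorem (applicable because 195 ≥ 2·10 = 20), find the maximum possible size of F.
max |F| = C(194, 9) = 888501994734288

The Erdős-Ko-Rado theorem states: for n ≥ 2k, an intersecting family of k-subsets of an n-element set has size at most C(n − 1, k − 1), with equality for 'star' families {A ⊆ [n] : |A| = k, i ∈ A} (fix an element i). For n = 195, k = 10: C(194, 9) = 888501994734288.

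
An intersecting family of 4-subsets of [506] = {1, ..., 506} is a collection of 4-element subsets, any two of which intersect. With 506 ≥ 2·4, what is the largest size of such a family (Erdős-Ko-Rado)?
max |F| = C(505, 3) = 21337260

Erdős-Ko-Rado (1961): when n ≥ 2k, max |F| = C(n−1, k−1). The bound is attained by the star {A : i ∈ A} for any fixed i ∈ [n]. Here C(506−1, 4−1) = C(505, 3) = 21337260.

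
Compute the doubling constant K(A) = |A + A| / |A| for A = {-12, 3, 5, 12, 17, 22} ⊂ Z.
K = |A + A| / |A| = 19/6

Enumerate A + A = {a + b : a, b ∈ A}. With |A| = 6, there are |A|^2 = 36 ordered sum pairs; collecting distinct values, A + A = {-24, -9, -7, 0, 5, 6, 8, 10, 15, 17, 20, 22, 24, 25, 27, 29, 34, 39, 44}, so |A + A| = 19. Thus K = 19/6. For comparison, the minimum possible |A + A| over all 6-element sets is 2·6 − 1 = 11 (so min K = 11/6), attained only by arithmetic progressions.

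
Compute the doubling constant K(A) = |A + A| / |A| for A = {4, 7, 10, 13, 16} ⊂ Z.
K = |A + A| / |A| = 9/5

Enumerate A + A = {a + b : a, b ∈ A}. With |A| = 5, there are |A|^2 = 25 ordered sum pairs; collecting distinct values, A + A = {8, 11, 14, 17, 20, 23, 26, 29, 32}, so |A + A| = 9. Thus K = 9/5. Here |A + A| = 2|A| − 1 = 9, the minimum possible — so K = 9/5 is minimal, which holds iff A is an arithmetic progression.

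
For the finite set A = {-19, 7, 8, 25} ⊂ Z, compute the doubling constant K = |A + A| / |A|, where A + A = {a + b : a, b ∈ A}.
K = |A + A| / |A| = 10/4 = 5/2

Enumerate A + A = {a + b : a, b ∈ A}. With |A| = 4, there are |A|^2 = 16 ordered sum pairs; collecting distinct values, A + A = {-38, -12, -11, 6, 14, 15, 16, 32, 33, 50}, so |A + A| = 10. Thus K = 10/4 = 5/2. For comparison, the minimum possible |A + A| over all 4-element sets is 2·4 − 1 = 7 (so min K = 7/4), attained only by arithmetic progressions.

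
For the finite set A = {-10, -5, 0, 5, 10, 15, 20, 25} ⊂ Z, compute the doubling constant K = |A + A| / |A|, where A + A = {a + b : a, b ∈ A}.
K = |A + A| / |A| = 15/8

Enumerate A + A = {a + b : a, b ∈ A}. With |A| = 8, there are |A|^2 = 64 ordered sum pairs; collecting distinct values, A + A = {-20, -15, -10, -5, 0, 5, 10, 15, 20, 25, 30, 35, 40, 45, 50}, so |A + A| = 15. Thus K = 15/8. Here |A + A| = 2|A| − 1 = 15, the minimum possible — so K = 15/8 is minimal, which holds iff A is an arithmetic progression.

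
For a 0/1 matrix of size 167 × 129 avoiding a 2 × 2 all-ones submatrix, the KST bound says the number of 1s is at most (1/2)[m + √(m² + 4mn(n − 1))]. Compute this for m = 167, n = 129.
z(167, 129; 2, 2) ≤ (1/2)[167 + √(167² + 4·167·129·128)] = (1/2)[167 + √11057905] = 1746.1714

Kővári–Sós–Turán: let r_1, ..., r_167 be the row sums and z = Σ r_i the total number of 1s. Each pair of columns can share at most one row with both entries 1 (else a 2×2 all-ones block appears), so Σ_i C(r_i, 2) ≤ C(129, 2) = 8256. By convexity Σ_i C(r_i, 2) ≥ 167·C(z/167, 2) = z(z − 167)/(2·167), giving z² − 167z − 167·129·128 ≤ 0 and hence z ≤ (1/2)[167 + √(27889 + 4·2757504)] = (1/2)[167 + √11057905] ≈ (1/2)(167 + 3325.3428) = 1746.1714.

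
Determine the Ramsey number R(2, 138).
R(2, 138) = 138

R(2, k) = k for all k ≥ 2: in a 2-colouring of K_k, either some edge is red (a red K_2) or all edges are blue (a blue K_k). And K_{137} coloured all-blue has no blue K_138, so R(2, 138) > 137. Hence R(2, 138) = 138.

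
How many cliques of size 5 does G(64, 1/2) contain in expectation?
E[# K_5] = C(64, 5) · (1/2)^C(5, 2) = 7624512 / 2^10 = 119133/16 = 7445.8125

For each 5-subset S of vertices (there are C(64, 5) = 7624512 such S), let X_S = 1 if S induces a K_5 (all C(5, 2) = 10 edges present). Then P(X_S = 1) = (1/2)^10 = 1/1024. By linearity of expectation, E[# K_5] = C(64, 5) · (1/2)^10 = 7624512 / 1024 = 119133/16 = 7445.8125.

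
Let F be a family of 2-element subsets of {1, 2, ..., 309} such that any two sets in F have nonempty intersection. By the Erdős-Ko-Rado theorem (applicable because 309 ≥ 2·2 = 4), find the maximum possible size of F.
max |F| = C(308, 1) = 308

Erdős-Ko-Rado (1961): when n ≥ 2k, max |F| = C(n−1, k−1). The bound is attained by the star {A : i ∈ A} for any fixed i ∈ [n]. Here C(309−1, 2−1) = C(308, 1) = 308.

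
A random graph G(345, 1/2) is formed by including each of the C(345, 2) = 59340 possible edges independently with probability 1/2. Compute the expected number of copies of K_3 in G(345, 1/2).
E[# K_3] = C(345, 3) · (1/2)^C(3, 2) = 6784540 / 2^3 = 1696135/2 = 848067.5

For each 3-subset S of vertices (there are C(345, 3) = 6784540 such S), let X_S = 1 if S induces a K_3 (all C(3, 2) = 3 edges present). Then P(X_S = 1) = (1/2)^3 = 1/8. By linearity of expectation, E[# K_3] = C(345, 3) · (1/2)^3 = 6784540 / 8 = 1696135/2 = 848067.5.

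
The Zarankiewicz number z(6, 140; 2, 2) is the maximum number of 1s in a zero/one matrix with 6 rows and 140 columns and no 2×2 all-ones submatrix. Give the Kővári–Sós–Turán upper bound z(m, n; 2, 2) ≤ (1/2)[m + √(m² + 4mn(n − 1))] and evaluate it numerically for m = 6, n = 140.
z(6, 140; 2, 2) ≤ (1/2)[6 + √(6² + 4·6·140·139)] = (1/2)[6 + √467076] = 344.7148

Kővári–Sós–Turán: let r_1, ..., r_6 be the row sums and z = Σ r_i the total number of 1s. Each pair of columns can share at most one row with both entries 1 (else a 2×2 all-ones block appears), so Σ_i C(r_i, 2) ≤ C(140, 2) = 9730. By convexity Σ_i C(r_i, 2) ≥ 6·C(z/6, 2) = z(z − 6)/(2·6), giving z² − 6z − 6·140·139 ≤ 0 and hence z ≤ (1/2)[6 + √(36 + 4·116760)] = (1/2)[6 + √467076] ≈ (1/2)(6 + 683.4296) = 344.7148.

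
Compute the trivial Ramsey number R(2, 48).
R(2, 48) = 48

R(2, k) = k for all k ≥ 2: in a 2-colouring of K_k, either some edge is red (a red K_2) or all edges are blue (a blue K_k). And K_{47} coloured all-blue has no blue K_48, so R(2, 48) > 47. Hence R(2, 48) = 48.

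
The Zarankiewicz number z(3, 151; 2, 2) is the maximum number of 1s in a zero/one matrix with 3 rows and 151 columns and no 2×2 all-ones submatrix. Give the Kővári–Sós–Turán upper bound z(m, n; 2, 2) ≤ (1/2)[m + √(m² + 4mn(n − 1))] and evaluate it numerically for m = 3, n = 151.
z(3, 151; 2, 2) ≤ (1/2)[3 + √(3² + 4·3·151·150)] = (1/2)[3 + √271809] = 262.1765

Kővári–Sós–Turán: let r_1, ..., r_3 be the row sums and z = Σ r_i the total number of 1s. Each pair of columns can share at most one row with both entries 1 (else a 2×2 all-ones block appears), so Σ_i C(r_i, 2) ≤ C(151, 2) = 11325. By convexity Σ_i C(r_i, 2) ≥ 3·C(z/3, 2) = z(z − 3)/(2·3), giving z² − 3z − 3·151·150 ≤ 0 and hence z ≤ (1/2)[3 + √(9 + 4·67950)] = (1/2)[3 + √271809] ≈ (1/2)(3 + 521.353) = 262.1765.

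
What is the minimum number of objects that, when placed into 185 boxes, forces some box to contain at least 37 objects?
n = (37 − 1)·185 + 1 = 6661

By the generalised pigeonhole principle, to guarantee some box contains ≥ r objects we need more than (r − 1) · k objects total. Threshold: n = (r − 1) · k + 1. With r = 37 and k = 185: n = 36 · 185 + 1 = 6660 + 1 = 6661. For n = 6660 = 36 · 185, we can put exactly 36 objects in every box, avoiding 37 in any single one — so 6661 is tight.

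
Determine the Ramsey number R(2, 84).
R(2, 84) = 84

R(2, k) = k for all k ≥ 2: in a 2-colouring of K_k, either some edge is red (a red K_2) or all edges are blue (a blue K_k). And K_{83} coloured all-blue has no blue K_84, so R(2, 84) > 83. Hence R(2, 84) = 84.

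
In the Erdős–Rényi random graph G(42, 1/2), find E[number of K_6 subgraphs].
E[# K_6] = C(42, 6) · (1/2)^C(6, 2) = 5245786 / 2^15 = 2622893/16384 ≈ 160.088684

For each 6-subset S of vertices (there are C(42, 6) = 5245786 such S), let X_S = 1 if S induces a K_6 (all C(6, 2) = 15 edges present). Then P(X_S = 1) = (1/2)^15 = 1/32768. By linearity of expectation, E[# K_6] = C(42, 6) · (1/2)^15 = 5245786 / 32768 = 2622893/16384 ≈ 160.088684.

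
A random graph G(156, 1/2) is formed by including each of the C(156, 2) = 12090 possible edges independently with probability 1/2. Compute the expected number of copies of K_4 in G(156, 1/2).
E[# K_4] = C(156, 4) · (1/2)^C(4, 2) = 23738715 / 2^6 = 370917.421875

For each 4-subset S of vertices (there are C(156, 4) = 23738715 such S), let X_S = 1 if S induces a K_4 (all C(4, 2) = 6 edges present). Then P(X_S = 1) = (1/2)^6 = 1/64. By linearity of expectation, E[# K_4] = C(156, 4) · (1/2)^6 = 23738715 / 64 = 370917.421875.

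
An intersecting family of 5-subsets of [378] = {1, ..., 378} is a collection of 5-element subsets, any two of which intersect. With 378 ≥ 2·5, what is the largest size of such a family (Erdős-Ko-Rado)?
max |F| = C(377, 4) = 828363250

Erdős-Ko-Rado (1961): when n ≥ 2k, max |F| = C(n−1, k−1). The bound is attained by the star {A : i ∈ A} for any fixed i ∈ [n]. Here C(378−1, 5−1) = C(377, 4) = 828363250.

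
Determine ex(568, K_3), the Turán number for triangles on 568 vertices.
ex(568, K_3) = ⌊568^2/4⌋ = 80656

Mantel (1907): a triangle-free graph on n vertices has at most ⌊n^2/4⌋ edges, with equality for the complete bipartite graph K_{⌊n/2⌋, ⌈n/2⌉}. For n = 568: ⌊568^2/4⌋ = ⌊322624/4⌋ = 80656. The extremal graph is K_{284, 284}, which has 284·284 = 80656 edges.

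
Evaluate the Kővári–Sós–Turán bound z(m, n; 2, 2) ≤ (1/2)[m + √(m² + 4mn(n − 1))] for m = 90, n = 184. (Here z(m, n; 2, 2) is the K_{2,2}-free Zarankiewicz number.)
z(90, 184; 2, 2) ≤ (1/2)[90 + √(90² + 4·90·184·183)] = (1/2)[90 + √12130020] = 1786.4089

Kővári–Sós–Turán: let r_1, ..., r_90 be the row sums and z = Σ r_i the total number of 1s. Each pair of columns can share at most one row with both entries 1 (else a 2×2 all-ones block appears), so Σ_i C(r_i, 2) ≤ C(184, 2) = 16836. By convexity Σ_i C(r_i, 2) ≥ 90·C(z/90, 2) = z(z − 90)/(2·90), giving z² − 90z − 90·184·183 ≤ 0 and hence z ≤ (1/2)[90 + √(8100 + 4·3030480)] = (1/2)[90 + √12130020] ≈ (1/2)(90 + 3482.8178) = 1786.4089.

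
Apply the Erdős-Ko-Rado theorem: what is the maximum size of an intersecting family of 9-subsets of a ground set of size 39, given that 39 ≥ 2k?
max |F| = C(38, 8) = 48903492

The Erdős-Ko-Rado theorem states: for n ≥ 2k, an intersecting family of k-subsets of an n-element set has size at most C(n − 1, k − 1), with equality for 'star' families {A ⊆ [n] : |A| = k, i ∈ A} (fix an element i). For n = 39, k = 9: C(38, 8) = 48903492.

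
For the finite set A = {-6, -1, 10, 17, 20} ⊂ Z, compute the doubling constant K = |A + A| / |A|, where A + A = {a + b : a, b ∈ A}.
K = |A + A| / |A| = 15/5 = 3

Enumerate A + A = {a + b : a, b ∈ A}. With |A| = 5, there are |A|^2 = 25 ordered sum pairs; collecting distinct values, A + A = {-12, -7, -2, 4, 9, 11, 14, 16, 19, 20, 27, 30, 34, 37, 40}, so |A + A| = 15. Thus K = 15/5 = 3. For comparison, the minimum possible |A + A| over all 5-element sets is 2·5 − 1 = 9 (so min K = 9/5), attained only by arithmetic progressions.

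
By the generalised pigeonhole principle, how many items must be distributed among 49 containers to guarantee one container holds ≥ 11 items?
n = (11 − 1)·49 + 1 = 491

By the generalised pigeonhole principle, to guarantee some box contains ≥ r objects we need more than (r − 1) · k objects total. Threshold: n = (r − 1) · k + 1. With r = 11 and k = 49: n = 10 · 49 + 1 = 490 + 1 = 491. For n = 490 = 10 · 49, we can put exactly 10 objects in every box, avoiding 11 in any single one — so 491 is tight.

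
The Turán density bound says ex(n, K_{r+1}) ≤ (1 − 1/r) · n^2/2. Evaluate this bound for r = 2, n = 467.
Turán density bound = (1/2) · 467^2/2 = 218089/4 ≈ 54522.25

Turán's theorem: ex(n, K_{r+1}) is achieved by the complete r-partite Turán graph T(n, r) with parts as balanced as possible, and is at most (1 − 1/r) · n^2/2. For r = 2, n = 467: the density bound is (1/2) · 218089/2 = 218089/4 ≈ 54522.25. The integer-valued extremum is e(T(467, 2)) = 54522, which is strictly less than the density bound 218089/4 since 2 ∤ 467 (the parts of T(467, 2) cannot all be equal).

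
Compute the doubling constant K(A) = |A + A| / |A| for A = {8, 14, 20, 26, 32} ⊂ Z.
K = |A + A| / |A| = 9/5

Enumerate A + A = {a + b : a, b ∈ A}. With |A| = 5, there are |A|^2 = 25 ordered sum pairs; collecting distinct values, A + A = {16, 22, 28, 34, 40, 46, 52, 58, 64}, so |A + A| = 9. Thus K = 9/5. Here |A + A| = 2|A| − 1 = 9, the minimum possible — so K = 9/5 is minimal, which holds iff A is an arithmetic progression.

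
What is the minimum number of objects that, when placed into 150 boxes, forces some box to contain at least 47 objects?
n = (47 − 1)·150 + 1 = 6901

By the generalised pigeonhole principle, to guarantee some box contains ≥ r objects we need more than (r − 1) · k objects total. Threshold: n = (r − 1) · k + 1. With r = 47 and k = 150: n = 46 · 150 + 1 = 6900 + 1 = 6901. For n = 6900 = 46 · 150, we can put exactly 46 objects in every box, avoiding 47 in any single one — so 6901 is tight.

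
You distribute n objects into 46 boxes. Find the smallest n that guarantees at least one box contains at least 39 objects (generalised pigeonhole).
n = (39 − 1)·46 + 1 = 1749

By the generalised pigeonhole principle, to guarantee some box contains ≥ r objects we need more than (r − 1) · k objects total. Threshold: n = (r − 1) · k + 1. With r = 39 and k = 46: n = 38 · 46 + 1 = 1748 + 1 = 1749. For n = 1748 = 38 · 46, we can put exactly 38 objects in every box, avoiding 39 in any single one — so 1749 is tight.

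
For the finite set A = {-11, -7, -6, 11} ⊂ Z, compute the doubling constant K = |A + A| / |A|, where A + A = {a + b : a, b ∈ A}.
K = |A + A| / |A| = 10/4 = 5/2

Enumerate A + A = {a + b : a, b ∈ A}. With |A| = 4, there are |A|^2 = 16 ordered sum pairs; collecting distinct values, A + A = {-22, -18, -17, -14, -13, -12, 0, 4, 5, 22}, so |A + A| = 10. Thus K = 10/4 = 5/2. For comparison, the minimum possible |A + A| over all 4-element sets is 2·4 − 1 = 7 (so min K = 7/4), attained only by arithmetic progressions.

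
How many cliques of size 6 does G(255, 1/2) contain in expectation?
E[# K_6] = C(255, 6) · (1/2)^C(6, 2) = 359895314625 / 2^15 ≈ 10983133.380890

For each 6-subset S of vertices (there are C(255, 6) = 359895314625 such S), let X_S = 1 if S induces a K_6 (all C(6, 2) = 15 edges present). Then P(X_S = 1) = (1/2)^15 = 1/32768. By linearity of expectation, E[# K_6] = C(255, 6) · (1/2)^15 = 359895314625 / 32768 ≈ 10983133.380890.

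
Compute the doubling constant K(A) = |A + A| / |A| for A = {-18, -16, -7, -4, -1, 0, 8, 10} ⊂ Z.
K = |A + A| / |A| = 33/8

Enumerate A + A = {a + b : a, b ∈ A}. With |A| = 8, there are |A|^2 = 64 ordered sum pairs; collecting distinct values, A + A = {-36, -34, -32, -25, -23, -22, -20, -19, -18, -17, -16, -14, -11, -10, -8, -7, -6, -5, -4, -2, -1, 0, 1, 3, 4, 6, 7, 8, 9, 10, 16, 18, 20}, so |A + A| = 33. Thus K = 33/8. For comparison, the minimum possible |A + A| over all 8-element sets is 2·8 − 1 = 15 (so min K = 15/8), attained only by arithmetic progressions.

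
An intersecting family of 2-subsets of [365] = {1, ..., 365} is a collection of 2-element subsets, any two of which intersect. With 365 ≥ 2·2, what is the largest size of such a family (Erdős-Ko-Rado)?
max |F| = C(364, 1) = 364

The Erdős-Ko-Rado theorem states: for n ≥ 2k, an intersecting family of k-subsets of an n-element set has size at most C(n − 1, k − 1), with equality for 'star' families {A ⊆ [n] : |A| = k, i ∈ A} (fix an element i). For n = 365, k = 2: C(364, 1) = 364.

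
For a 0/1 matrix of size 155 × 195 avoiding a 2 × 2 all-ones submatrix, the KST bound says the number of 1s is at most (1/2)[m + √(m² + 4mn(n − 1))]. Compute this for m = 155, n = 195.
z(155, 195; 2, 2) ≤ (1/2)[155 + √(155² + 4·155·195·194)] = (1/2)[155 + √23478625] = 2500.2373

Kővári–Sós–Turán: let r_1, ..., r_155 be the row sums and z = Σ r_i the total number of 1s. Each pair of columns can share at most one row with both entries 1 (else a 2×2 all-ones block appears), so Σ_i C(r_i, 2) ≤ C(195, 2) = 18915. By convexity Σ_i C(r_i, 2) ≥ 155·C(z/155, 2) = z(z − 155)/(2·155), giving z² − 155z − 155·195·194 ≤ 0 and hence z ≤ (1/2)[155 + √(24025 + 4·5863650)] = (1/2)[155 + √23478625] ≈ (1/2)(155 + 4845.4747) = 2500.2373.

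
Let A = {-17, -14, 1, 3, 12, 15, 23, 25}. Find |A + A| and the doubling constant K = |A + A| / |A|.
K = |A + A| / |A| = 32/8 = 4

Enumerate A + A = {a + b : a, b ∈ A}. With |A| = 8, there are |A|^2 = 64 ordered sum pairs; collecting distinct values, A + A = {-34, -31, -28, -16, -14, -13, -11, -5, -2, 1, 2, 4, 6, 8, 9, 11, 13, 15, 16, 18, 24, 26, 27, 28, 30, 35, 37, 38, 40, 46, 48, 50}, so |A + A| = 32. Thus K = 32/8 = 4. For comparison, the minimum possible |A + A| over all 8-element sets is 2·8 − 1 = 15 (so min K = 15/8), attained only by arithmetic progressions.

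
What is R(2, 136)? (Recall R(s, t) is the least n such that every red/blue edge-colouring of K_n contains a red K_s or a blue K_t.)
R(2, 136) = 136

R(2, k) = k for all k ≥ 2: in a 2-colouring of K_k, either some edge is red (a red K_2) or all edges are blue (a blue K_k). And K_{135} coloured all-blue has no blue K_136, so R(2, 136) > 135. Hence R(2, 136) = 136.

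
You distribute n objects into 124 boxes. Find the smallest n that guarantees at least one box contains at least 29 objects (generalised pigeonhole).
n = (29 − 1)·124 + 1 = 3473

By the generalised pigeonhole principle, to guarantee some box contains ≥ r objects we need more than (r − 1) · k objects total. Threshold: n = (r − 1) · k + 1. With r = 29 and k = 124: n = 28 · 124 + 1 = 3472 + 1 = 3473. For n = 3472 = 28 · 124, we can put exactly 28 objects in every box, avoiding 29 in any single one — so 3473 is tight.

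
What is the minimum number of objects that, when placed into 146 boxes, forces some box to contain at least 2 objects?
n = (2 − 1)·146 + 1 = 147

By the generalised pigeonhole principle, to guarantee some box contains ≥ r objects we need more than (r − 1) · k objects total. Threshold: n = (r − 1) · k + 1. With r = 2 and k = 146: n = 1 · 146 + 1 = 146 + 1 = 147. For n = 146 = 1 · 146, we can put exactly 1 objects in every box, avoiding 2 in any single one — so 147 is tight.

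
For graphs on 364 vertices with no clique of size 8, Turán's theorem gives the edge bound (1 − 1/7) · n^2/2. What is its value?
Turán density bound = (6/7) · 364^2/2 = 56784

Turán's theorem: ex(n, K_{r+1}) is achieved by the complete r-partite Turán graph T(n, r) with parts as balanced as possible, and is at most (1 − 1/r) · n^2/2. For r = 7, n = 364: the density bound is (6/7) · 132496/2 = 56784. Since 7 ∣ 364, the Turán graph T(364, 7) has parts of equal size 52, and its edge count e(T(364, 7)) = 56784 attains the density bound exactly.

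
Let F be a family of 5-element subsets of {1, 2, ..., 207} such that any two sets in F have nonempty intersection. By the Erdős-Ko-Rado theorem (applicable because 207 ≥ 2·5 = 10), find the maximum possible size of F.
max |F| = C(206, 4) = 72867865

Erdős-Ko-Rado (1961): when n ≥ 2k, max |F| = C(n−1, k−1). The bound is attained by the star {A : i ∈ A} for any fixed i ∈ [n]. Here C(207−1, 5−1) = C(206, 4) = 72867865.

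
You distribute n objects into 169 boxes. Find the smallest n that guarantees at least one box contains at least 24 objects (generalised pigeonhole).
n = (24 − 1)·169 + 1 = 3888

By the generalised pigeonhole principle, to guarantee some box contains ≥ r objects we need more than (r − 1) · k objects total. Threshold: n = (r − 1) · k + 1. With r = 24 and k = 169: n = 23 · 169 + 1 = 3887 + 1 = 3888. For n = 3887 = 23 · 169, we can put exactly 23 objects in every box, avoiding 24 in any single one — so 3888 is tight.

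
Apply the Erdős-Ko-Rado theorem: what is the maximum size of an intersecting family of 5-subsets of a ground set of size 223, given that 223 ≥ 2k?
max |F| = C(222, 4) = 98491965

The Erdős-Ko-Rado theorem states: for n ≥ 2k, an intersecting family of k-subsets of an n-element set has size at most C(n − 1, k − 1), with equality for 'star' families {A ⊆ [n] : |A| = k, i ∈ A} (fix an element i). For n = 223, k = 5: C(222, 4) = 98491965.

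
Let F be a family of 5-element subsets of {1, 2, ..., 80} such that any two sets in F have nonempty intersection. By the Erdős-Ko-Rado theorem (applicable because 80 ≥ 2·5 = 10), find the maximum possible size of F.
max |F| = C(79, 4) = 1502501

Erdős-Ko-Rado (1961): when n ≥ 2k, max |F| = C(n−1, k−1). The bound is attained by the star {A : i ∈ A} for any fixed i ∈ [n]. Here C(80−1, 5−1) = C(79, 4) = 1502501.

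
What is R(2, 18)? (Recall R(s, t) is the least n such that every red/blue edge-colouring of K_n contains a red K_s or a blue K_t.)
R(2, 18) = 18

R(2, k) = k for all k ≥ 2: in a 2-colouring of K_k, either some edge is red (a red K_2) or all edges are blue (a blue K_k). And K_{17} coloured all-blue has no blue K_18, so R(2, 18) > 17. Hence R(2, 18) = 18.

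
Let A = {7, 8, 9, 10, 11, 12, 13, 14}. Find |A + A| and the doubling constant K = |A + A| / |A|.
K = |A + A| / |A| = 15/8

Enumerate A + A = {a + b : a, b ∈ A}. With |A| = 8, there are |A|^2 = 64 ordered sum pairs; collecting distinct values, A + A = {14, 15, 16, 17, 18, 19, 20, 21, 22, 23, 24, 25, 26, 27, 28}, so |A + A| = 15. Thus K = 15/8. Here |A + A| = 2|A| − 1 = 15, the minimum possible — so K = 15/8 is minimal, which holds iff A is an arithmetic progression.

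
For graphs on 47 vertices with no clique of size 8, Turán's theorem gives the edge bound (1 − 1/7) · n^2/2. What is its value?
Turán density bound = (6/7) · 47^2/2 = 6627/7 ≈ 946.7143

Turán's theorem: ex(n, K_{r+1}) is achieved by the complete r-partite Turán graph T(n, r) with parts as balanced as possible, and is at most (1 − 1/r) · n^2/2. For r = 7, n = 47: the density bound is (6/7) · 2209/2 = 6627/7 ≈ 946.7143. The integer-valued extremum is e(T(47, 7)) = 946, which is strictly less than the density bound 6627/7 since 7 ∤ 47 (the parts of T(47, 7) cannot all be equal).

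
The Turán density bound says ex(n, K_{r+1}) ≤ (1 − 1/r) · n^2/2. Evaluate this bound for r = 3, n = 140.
Turán density bound = (2/3) · 140^2/2 = 19600/3 ≈ 6533.3333

Turán's theorem: ex(n, K_{r+1}) is achieved by the complete r-partite Turán graph T(n, r) with parts as balanced as possible, and is at most (1 − 1/r) · n^2/2. For r = 3, n = 140: the density bound is (2/3) · 19600/2 = 19600/3 ≈ 6533.3333. The integer-valued extremum is e(T(140, 3)) = 6533, which is strictly less than the density bound 19600/3 since 3 ∤ 140 (the parts of T(140, 3) cannot all be equal).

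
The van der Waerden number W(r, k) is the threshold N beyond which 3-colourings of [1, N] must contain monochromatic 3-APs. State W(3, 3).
W(3, 3) = 27

W(3, 3) = 27. The lower bound W(3, 3) > 26 comes from an explicit good 3-colouring of [1, 26]; the upper bound W(3, 3) ≤ 27 was verified by exhaustive search over 3-colourings of [1, 27].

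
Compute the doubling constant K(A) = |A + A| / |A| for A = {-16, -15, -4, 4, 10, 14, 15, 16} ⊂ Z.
K = |A + A| / |A| = 31/8

Enumerate A + A = {a + b : a, b ∈ A}. With |A| = 8, there are |A|^2 = 64 ordered sum pairs; collecting distinct values, A + A = {-32, -31, -30, -20, -19, -12, -11, -8, -6, -5, -2, -1, 0, 1, 6, 8, 10, 11, 12, 14, 18, 19, 20, 24, 25, 26, 28, 29, 30, 31, 32}, so |A + A| = 31. Thus K = 31/8. For comparison, the minimum possible |A + A| over all 8-element sets is 2·8 − 1 = 15 (so min K = 15/8), attained only by arithmetic progressions.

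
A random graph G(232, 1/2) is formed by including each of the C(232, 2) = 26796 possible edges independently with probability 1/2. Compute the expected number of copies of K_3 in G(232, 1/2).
E[# K_3] = C(232, 3) · (1/2)^C(3, 2) = 2054360 / 2^3 = 256795

For each 3-subset S of vertices (there are C(232, 3) = 2054360 such S), let X_S = 1 if S induces a K_3 (all C(3, 2) = 3 edges present). Then P(X_S = 1) = (1/2)^3 = 1/8. By linearity of expectation, E[# K_3] = C(232, 3) · (1/2)^3 = 2054360 / 8 = 256795.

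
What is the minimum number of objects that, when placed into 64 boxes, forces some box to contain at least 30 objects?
n = (30 − 1)·64 + 1 = 1857

By the generalised pigeonhole principle, to guarantee some box contains ≥ r objects we need more than (r − 1) · k objects total. Threshold: n = (r − 1) · k + 1. With r = 30 and k = 64: n = 29 · 64 + 1 = 1856 + 1 = 1857. For n = 1856 = 29 · 64, we can put exactly 29 objects in every box, avoiding 30 in any single one — so 1857 is tight.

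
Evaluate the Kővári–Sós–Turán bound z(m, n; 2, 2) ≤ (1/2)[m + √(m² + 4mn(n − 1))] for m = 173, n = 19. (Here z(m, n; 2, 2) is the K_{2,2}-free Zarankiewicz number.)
z(173, 19; 2, 2) ≤ (1/2)[173 + √(173² + 4·173·19·18)] = (1/2)[173 + √266593] = 344.6632

Kővári–Sós–Turán: let r_1, ..., r_173 be the row sums and z = Σ r_i the total number of 1s. Each pair of columns can share at most one row with both entries 1 (else a 2×2 all-ones block appears), so Σ_i C(r_i, 2) ≤ C(19, 2) = 171. By convexity Σ_i C(r_i, 2) ≥ 173·C(z/173, 2) = z(z − 173)/(2·173), giving z² − 173z − 173·19·18 ≤ 0 and hence z ≤ (1/2)[173 + √(29929 + 4·59166)] = (1/2)[173 + √266593] ≈ (1/2)(173 + 516.3264) = 344.6632.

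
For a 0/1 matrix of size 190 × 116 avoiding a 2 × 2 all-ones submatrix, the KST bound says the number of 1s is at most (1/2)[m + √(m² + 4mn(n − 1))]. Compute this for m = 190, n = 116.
z(190, 116; 2, 2) ≤ (1/2)[190 + √(190² + 4·190·116·115)] = (1/2)[190 + √10174500] = 1689.8746

Kővári–Sós–Turán: let r_1, ..., r_190 be the row sums and z = Σ r_i the total number of 1s. Each pair of columns can share at most one row with both entries 1 (else a 2×2 all-ones block appears), so Σ_i C(r_i, 2) ≤ C(116, 2) = 6670. By convexity Σ_i C(r_i, 2) ≥ 190·C(z/190, 2) = z(z − 190)/(2·190), giving z² − 190z − 190·116·115 ≤ 0 and hence z ≤ (1/2)[190 + √(36100 + 4·2534600)] = (1/2)[190 + √10174500] ≈ (1/2)(190 + 3189.7492) = 1689.8746.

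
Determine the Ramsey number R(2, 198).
R(2, 198) = 198

R(2, k) = k for all k ≥ 2: in a 2-colouring of K_k, either some edge is red (a red K_2) or all edges are blue (a blue K_k). And K_{197} coloured all-blue has no blue K_198, so R(2, 198) > 197. Hence R(2, 198) = 198.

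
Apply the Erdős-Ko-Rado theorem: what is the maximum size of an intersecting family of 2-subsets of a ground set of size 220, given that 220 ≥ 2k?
max |F| = C(219, 1) = 219

Erdős-Ko-Rado (1961): when n ≥ 2k, max |F| = C(n−1, k−1). The bound is attained by the star {A : i ∈ A} for any fixed i ∈ [n]. Here C(220−1, 2−1) = C(219, 1) = 219.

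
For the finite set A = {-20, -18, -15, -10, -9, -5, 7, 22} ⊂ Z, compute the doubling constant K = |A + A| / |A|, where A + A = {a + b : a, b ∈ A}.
K = |A + A| / |A| = 32/8 = 4

Enumerate A + A = {a + b : a, b ∈ A}. With |A| = 8, there are |A|^2 = 64 ordered sum pairs; collecting distinct values, A + A = {-40, -38, -36, -35, -33, -30, -29, -28, -27, -25, -24, -23, -20, -19, -18, -15, -14, -13, -11, -10, -8, -3, -2, 2, 4, 7, 12, 13, 14, 17, 29, 44}, so |A + A| = 32. Thus K = 32/8 = 4. For comparison, the minimum possible |A + A| over all 8-element sets is 2·8 − 1 = 15 (so min K = 15/8), attained only by arithmetic progressions.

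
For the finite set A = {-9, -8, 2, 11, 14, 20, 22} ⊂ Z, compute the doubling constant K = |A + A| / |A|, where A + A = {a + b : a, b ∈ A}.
K = |A + A| / |A| = 26/7

Enumerate A + A = {a + b : a, b ∈ A}. With |A| = 7, there are |A|^2 = 49 ordered sum pairs; collecting distinct values, A + A = {-18, -17, -16, -7, -6, 2, 3, 4, 5, 6, 11, 12, 13, 14, 16, 22, 24, 25, 28, 31, 33, 34, 36, 40, 42, 44}, so |A + A| = 26. Thus K = 26/7. For comparison, the minimum possible |A + A| over all 7-element sets is 2·7 − 1 = 13 (so min K = 13/7), attained only by arithmetic progressions.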